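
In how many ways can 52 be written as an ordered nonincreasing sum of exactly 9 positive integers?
p(52, 9 parts) = 19720

Partitions of n into exactly k parts are in bijection with partitions of n − k into at most k parts (subtract 1 from each part). So p(52, exactly 9) = p(43, parts ≤ 9). Computing via the recurrence p(m, j) = p(m, j−1) + p(m−j, j) gives 19720.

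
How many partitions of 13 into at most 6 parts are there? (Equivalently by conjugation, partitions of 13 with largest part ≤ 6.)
p(13, parts ≤ 6) = 71

Partitions of 13 with all parts ≤ 6: 6+6+1, 6+5+2, 6+5+1+1, 6+4+3, 6+4+2+1, 6+4+1+1+1, 6+3+3+1, 6+3+2+2, 6+3+2+1+1, 6+3+1+1+1+1, 6+2+2+2+1, 6+2+2+1+1+1, 6+2+1+1+1+1+1, 6+1+1+1+1+1+1+1, 5+5+3, 5+5+2+1, 5+5+1+1+1, 5+4+4, 5+4+3+1, 5+4+2+2, 5+4+2+1+1, 5+4+1+1+1+1, 5+3+3+2, 5+3+3+1+1, 5+3+2+2+1, 5+3+2+1+1+1, 5+3+1+1+1+1+1, 5+2+2+2+2, 5+2+2+2+1+1, 5+2+2+1+1+1+1, … (71 total). Count = 71.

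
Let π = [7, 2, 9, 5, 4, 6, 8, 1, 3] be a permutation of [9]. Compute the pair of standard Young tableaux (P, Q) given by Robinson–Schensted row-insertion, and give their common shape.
P = [1, 3, 6, 8] / [2, 4] / [5, 9] / [7];  Q = [1, 3, 6, 7] / [2, 4] / [5, 9] / [8];  common shape = (4, 2, 2, 1)

Row-insert the values π_1, π_2, … into P one at a time, bumping the leftmost entry strictly greater than the inserted value down to the next row. The recording tableau Q records, in position (i, j), the step at which that cell was added to P.
  Insert 7 (step 1): P = [7];  Q = [1]
  Insert 2 (step 2): P = [2] / [7];  Q = [1] / [2]
  Insert 9 (step 3): P = [2, 9] / [7];  Q = [1, 3] / [2]
  Insert 5 (step 4): P = [2, 5] / [7, 9];  Q = [1, 3] / [2, 4]
  Insert 4 (step 5): P = [2, 4] / [5, 9] / [7];  Q = [1, 3] / [2, 4] / [5]
  Insert 6 (step 6): P = [2, 4, 6] / [5, 9] / [7];  Q = [1, 3, 6] / [2, 4] / [5]
  Insert 8 (step 7): P = [2, 4, 6, 8] / [5, 9] / [7];  Q = [1, 3, 6, 7] / [2, 4] / [5]
  Insert 1 (step 8): P = [1, 4, 6, 8] / [2, 9] / [5] / [7];  Q = [1, 3, 6, 7] / [2, 4] / [5] / [8]
  Insert 3 (step 9): P = [1, 3, 6, 8] / [2, 4] / [5, 9] / [7];  Q = [1, 3, 6, 7] / [2, 4] / [5, 9] / [8]
Final shape: (4, 2, 2, 1).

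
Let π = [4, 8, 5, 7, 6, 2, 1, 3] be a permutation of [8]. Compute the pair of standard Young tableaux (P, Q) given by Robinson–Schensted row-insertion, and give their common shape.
P = [1, 3, 6] / [2, 5] / [4] / [7] / [8];  Q = [1, 2, 4] / [3, 8] / [5] / [6] / [7];  common shape = (3, 2, 1, 1, 1)

Row-insert the values π_1, π_2, … into P one at a time, bumping the leftmost entry strictly greater than the inserted value down to the next row. The recording tableau Q records, in position (i, j), the step at which that cell was added to P.
  Insert 4 (step 1): P = [4];  Q = [1]
  Insert 8 (step 2): P = [4, 8];  Q = [1, 2]
  Insert 5 (step 3): P = [4, 5] / [8];  Q = [1, 2] / [3]
  Insert 7 (step 4): P = [4, 5, 7] / [8];  Q = [1, 2, 4] / [3]
  Insert 6 (step 5): P = [4, 5, 6] / [7] / [8];  Q = [1, 2, 4] / [3] / [5]
  Insert 2 (step 6): P = [2, 5, 6] / [4] / [7] / [8];  Q = [1, 2, 4] / [3] / [5] / [6]
  Insert 1 (step 7): P = [1, 5, 6] / [2] / [4] / [7] / [8];  Q = [1, 2, 4] / [3] / [5] / [6] / [7]
  Insert 3 (step 8): P = [1, 3, 6] / [2, 5] / [4] / [7] / [8];  Q = [1, 2, 4] / [3, 8] / [5] / [6] / [7]
Final shape: (3, 2, 1, 1, 1).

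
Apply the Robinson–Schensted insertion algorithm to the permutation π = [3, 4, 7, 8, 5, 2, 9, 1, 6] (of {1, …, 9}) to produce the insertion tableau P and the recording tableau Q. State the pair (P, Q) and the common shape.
P = [1, 4, 5, 6, 9] / [2, 8] / [3] / [7];  Q = [1, 2, 3, 4, 7] / [5, 9] / [6] / [8];  common shape = (5, 2, 1, 1)

Row-insert the values π_1, π_2, … into P one at a time, bumping the leftmost entry strictly greater than the inserted value down to the next row. The recording tableau Q records, in position (i, j), the step at which that cell was added to P.
  Insert 3 (step 1): P = [3];  Q = [1]
  Insert 4 (step 2): P = [3, 4];  Q = [1, 2]
  Insert 7 (step 3): P = [3, 4, 7];  Q = [1, 2, 3]
  Insert 8 (step 4): P = [3, 4, 7, 8];  Q = [1, 2, 3, 4]
  Insert 5 (step 5): P = [3, 4, 5, 8] / [7];  Q = [1, 2, 3, 4] / [5]
  Insert 2 (step 6): P = [2, 4, 5, 8] / [3] / [7];  Q = [1, 2, 3, 4] / [5] / [6]
  Insert 9 (step 7): P = [2, 4, 5, 8, 9] / [3] / [7];  Q = [1, 2, 3, 4, 7] / [5] / [6]
  Insert 1 (step 8): P = [1, 4, 5, 8, 9] / [2] / [3] / [7];  Q = [1, 2, 3, 4, 7] / [5] / [6] / [8]
  Insert 6 (step 9): P = [1, 4, 5, 6, 9] / [2, 8] / [3] / [7];  Q = [1, 2, 3, 4, 7] / [5, 9] / [6] / [8]
Final shape: (5, 2, 1, 1).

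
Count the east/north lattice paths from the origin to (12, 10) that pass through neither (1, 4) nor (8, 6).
Number of paths = 387156

Inclusion–exclusion. Total paths: C(22, 12) = 646646. Through P₁: C(5, 1)·C(17, 11) = 61880. Through P₂: C(14, 8)·C(8, 4) = 210210. Since P₁ is strictly southwest of P₂, a monotone path through both must visit P₁ then P₂; paths through both = C(5, 1)·C(9, 7)·C(8, 4) = 12600. Avoid both = 646646 − 61880 − 210210 + 12600 = 387156.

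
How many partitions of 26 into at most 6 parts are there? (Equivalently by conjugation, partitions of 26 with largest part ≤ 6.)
p(26, parts ≤ 6) = 709

Use the recurrence p(n, m) = p(n, m−1) + p(n−m, m): either the largest part is < m (count p(n, m−1)) or the largest part is exactly m (remove one copy of m, count p(n−m, m)). With p(0, ·) = 1 this gives p(26, parts ≤ 6) = 709. (By conjugating Young diagrams, this also counts partitions of 26 into at most 6 parts.)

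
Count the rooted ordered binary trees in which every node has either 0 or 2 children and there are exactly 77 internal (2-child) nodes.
C_77 = 18793142726809884575211361279087545193250040

These full binary trees are counted by the Catalan number C_n = (1/(n + 1)) · C(2n, n). For n = 77: C_77 = (1/78) · C(154, 77) = 1465865132691170996866486179768828525073503120/78 = 18793142726809884575211361279087545193250040.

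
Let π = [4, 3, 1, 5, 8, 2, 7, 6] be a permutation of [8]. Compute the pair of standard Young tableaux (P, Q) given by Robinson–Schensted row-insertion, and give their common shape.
P = [1, 2, 6] / [3, 5, 7] / [4, 8];  Q = [1, 4, 5] / [2, 6, 7] / [3, 8];  common shape = (3, 3, 2)

Row-insert the values π_1, π_2, … into P one at a time, bumping the leftmost entry strictly greater than the inserted value down to the next row. The recording tableau Q records, in position (i, j), the step at which that cell was added to P.
  Insert 4 (step 1): P = [4];  Q = [1]
  Insert 3 (step 2): P = [3] / [4];  Q = [1] / [2]
  Insert 1 (step 3): P = [1] / [3] / [4];  Q = [1] / [2] / [3]
  Insert 5 (step 4): P = [1, 5] / [3] / [4];  Q = [1, 4] / [2] / [3]
  Insert 8 (step 5): P = [1, 5, 8] / [3] / [4];  Q = [1, 4, 5] / [2] / [3]
  Insert 2 (step 6): P = [1, 2, 8] / [3, 5] / [4];  Q = [1, 4, 5] / [2, 6] / [3]
  Insert 7 (step 7): P = [1, 2, 7] / [3, 5, 8] / [4];  Q = [1, 4, 5] / [2, 6, 7] / [3]
  Insert 6 (step 8): P = [1, 2, 6] / [3, 5, 7] / [4, 8];  Q = [1, 4, 5] / [2, 6, 7] / [3, 8]
Final shape: (3, 3, 2).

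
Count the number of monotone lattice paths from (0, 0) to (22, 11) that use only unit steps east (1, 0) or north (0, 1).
Number of paths = 193536720

A monotone lattice path from (0, 0) to (22, 11) consists of 22 east steps and 11 north steps in some order, so it is determined by which 22 of the 33 steps are east. The count is C(33, 22) = 193536720.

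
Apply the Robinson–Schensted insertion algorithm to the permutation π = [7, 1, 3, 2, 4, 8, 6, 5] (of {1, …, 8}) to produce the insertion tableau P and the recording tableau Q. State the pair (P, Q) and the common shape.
P = [1, 2, 4, 5] / [3, 6] / [7, 8];  Q = [1, 3, 5, 6] / [2, 7] / [4, 8];  common shape = (4, 2, 2)

Row-insert the values π_1, π_2, … into P one at a time, bumping the leftmost entry strictly greater than the inserted value down to the next row. The recording tableau Q records, in position (i, j), the step at which that cell was added to P.
  Insert 7 (step 1): P = [7];  Q = [1]
  Insert 1 (step 2): P = [1] / [7];  Q = [1] / [2]
  Insert 3 (step 3): P = [1, 3] / [7];  Q = [1, 3] / [2]
  Insert 2 (step 4): P = [1, 2] / [3] / [7];  Q = [1, 3] / [2] / [4]
  Insert 4 (step 5): P = [1, 2, 4] / [3] / [7];  Q = [1, 3, 5] / [2] / [4]
  Insert 8 (step 6): P = [1, 2, 4, 8] / [3] / [7];  Q = [1, 3, 5, 6] / [2] / [4]
  Insert 6 (step 7): P = [1, 2, 4, 6] / [3, 8] / [7];  Q = [1, 3, 5, 6] / [2, 7] / [4]
  Insert 5 (step 8): P = [1, 2, 4, 5] / [3, 6] / [7, 8];  Q = [1, 3, 5, 6] / [2, 7] / [4, 8]
Final shape: (4, 2, 2).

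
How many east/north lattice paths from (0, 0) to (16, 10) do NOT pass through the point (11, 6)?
Number of paths = 3752359

Total paths from (0, 0) to (16, 10): C(26, 16) = 5311735. Paths through (11, 6): (paths (0, 0) → (11, 6)) × (paths (11, 6) → (16, 10)) = C(17, 11) · C(9, 5) = 12376 · 126 = 1559376. Avoidance count = 5311735 − 1559376 = 3752359.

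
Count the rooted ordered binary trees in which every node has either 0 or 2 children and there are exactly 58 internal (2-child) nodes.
C_58 = 104088460289122304033498318812080

These full binary trees are counted by the Catalan number C_n = (1/(n + 1)) · C(2n, n). For n = 58: C_58 = (1/59) · C(116, 58) = 6141219157058215937976400809912720/59 = 104088460289122304033498318812080.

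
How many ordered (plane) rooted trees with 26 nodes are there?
C_25 = 4861946401452

These ordered rooted trees are counted by the Catalan number C_n = (1/(n + 1)) · C(2n, n). For n = 25: C_25 = (1/26) · C(50, 25) = 126410606437752/26 = 4861946401452.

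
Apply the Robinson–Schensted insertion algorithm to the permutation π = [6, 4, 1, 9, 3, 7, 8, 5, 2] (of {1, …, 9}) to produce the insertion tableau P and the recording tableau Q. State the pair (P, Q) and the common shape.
P = [1, 2, 5, 8] / [3, 7] / [4, 9] / [6];  Q = [1, 4, 6, 7] / [2, 5] / [3, 8] / [9];  common shape = (4, 2, 2, 1)

Row-insert the values π_1, π_2, … into P one at a time, bumping the leftmost entry strictly greater than the inserted value down to the next row. The recording tableau Q records, in position (i, j), the step at which that cell was added to P.
  Insert 6 (step 1): P = [6];  Q = [1]
  Insert 4 (step 2): P = [4] / [6];  Q = [1] / [2]
  Insert 1 (step 3): P = [1] / [4] / [6];  Q = [1] / [2] / [3]
  Insert 9 (step 4): P = [1, 9] / [4] / [6];  Q = [1, 4] / [2] / [3]
  Insert 3 (step 5): P = [1, 3] / [4, 9] / [6];  Q = [1, 4] / [2, 5] / [3]
  Insert 7 (step 6): P = [1, 3, 7] / [4, 9] / [6];  Q = [1, 4, 6] / [2, 5] / [3]
  Insert 8 (step 7): P = [1, 3, 7, 8] / [4, 9] / [6];  Q = [1, 4, 6, 7] / [2, 5] / [3]
  Insert 5 (step 8): P = [1, 3, 5, 8] / [4, 7] / [6, 9];  Q = [1, 4, 6, 7] / [2, 5] / [3, 8]
  Insert 2 (step 9): P = [1, 2, 5, 8] / [3, 7] / [4, 9] / [6];  Q = [1, 4, 6, 7] / [2, 5] / [3, 8] / [9]
Final shape: (4, 2, 2, 1).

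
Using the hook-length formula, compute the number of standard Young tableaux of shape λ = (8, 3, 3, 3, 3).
# SYT of shape (8, 3, 3, 3, 3) = 14814072

Hook-length formula: f^λ = n! / Π hook(c), product over all cells c of the Young diagram. For λ = (8, 3, 3, 3, 3), n = 20 boxes. Hook lengths by row (left-to-right, top-to-bottom): [12, 11, 10, 5, 4, 3, 2, 1]; [6, 5, 4]; [5, 4, 3]; [4, 3, 2]; [3, 2, 1]. Product of hooks = 164229120000. So f^λ = 20! / 164229120000 = 2432902008176640000 / 164229120000 = 14814072.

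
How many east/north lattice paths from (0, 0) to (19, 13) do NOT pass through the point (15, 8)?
Number of paths = 285594036

Total paths from (0, 0) to (19, 13): C(32, 19) = 347373600. Paths through (15, 8): (paths (0, 0) → (15, 8)) × (paths (15, 8) → (19, 13)) = C(23, 15) · C(9, 4) = 490314 · 126 = 61779564. Avoidance count = 347373600 − 61779564 = 285594036.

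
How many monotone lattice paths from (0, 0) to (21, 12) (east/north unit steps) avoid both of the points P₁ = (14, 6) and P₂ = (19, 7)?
Number of paths = 279375120

Inclusion–exclusion. Total paths: C(33, 21) = 354817320. Through P₁: C(20, 14)·C(13, 7) = 66512160. Through P₂: C(26, 19)·C(7, 2) = 13813800. Since P₁ is strictly southwest of P₂, a monotone path through both must visit P₁ then P₂; paths through both = C(20, 14)·C(6, 5)·C(7, 2) = 4883760. Avoid both = 354817320 − 66512160 − 13813800 + 4883760 = 279375120.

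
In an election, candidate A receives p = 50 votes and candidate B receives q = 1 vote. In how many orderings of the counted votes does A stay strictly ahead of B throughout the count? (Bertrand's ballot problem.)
Strict-lead orderings = 49

Total orderings of the 51 votes with 50 for A: C(51, 50) = 51. By the Bertrand ballot formula (Cycle Lemma / reflection principle), the number of orderings in which A is strictly ahead of B throughout is (p − q)/(p + q) · C(p + q, p) = (50 − 1)/(50 + 1) · 51 = 49.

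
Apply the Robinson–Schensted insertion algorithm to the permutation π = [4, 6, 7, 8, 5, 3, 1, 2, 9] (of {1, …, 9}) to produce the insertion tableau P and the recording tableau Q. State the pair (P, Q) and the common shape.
P = [1, 2, 7, 8, 9] / [3, 5] / [4] / [6];  Q = [1, 2, 3, 4, 9] / [5, 8] / [6] / [7];  common shape = (5, 2, 1, 1)

Row-insert the values π_1, π_2, … into P one at a time, bumping the leftmost entry strictly greater than the inserted value down to the next row. The recording tableau Q records, in position (i, j), the step at which that cell was added to P.
  Insert 4 (step 1): P = [4];  Q = [1]
  Insert 6 (step 2): P = [4, 6];  Q = [1, 2]
  Insert 7 (step 3): P = [4, 6, 7];  Q = [1, 2, 3]
  Insert 8 (step 4): P = [4, 6, 7, 8];  Q = [1, 2, 3, 4]
  Insert 5 (step 5): P = [4, 5, 7, 8] / [6];  Q = [1, 2, 3, 4] / [5]
  Insert 3 (step 6): P = [3, 5, 7, 8] / [4] / [6];  Q = [1, 2, 3, 4] / [5] / [6]
  Insert 1 (step 7): P = [1, 5, 7, 8] / [3] / [4] / [6];  Q = [1, 2, 3, 4] / [5] / [6] / [7]
  Insert 2 (step 8): P = [1, 2, 7, 8] / [3, 5] / [4] / [6];  Q = [1, 2, 3, 4] / [5, 8] / [6] / [7]
  Insert 9 (step 9): P = [1, 2, 7, 8, 9] / [3, 5] / [4] / [6];  Q = [1, 2, 3, 4, 9] / [5, 8] / [6] / [7]
Final shape: (5, 2, 1, 1).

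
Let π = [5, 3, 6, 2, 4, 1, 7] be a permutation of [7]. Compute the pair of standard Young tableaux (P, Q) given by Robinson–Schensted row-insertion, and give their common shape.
P = [1, 4, 7] / [2, 6] / [3] / [5];  Q = [1, 3, 7] / [2, 5] / [4] / [6];  common shape = (3, 2, 1, 1)

Row-insert the values π_1, π_2, … into P one at a time, bumping the leftmost entry strictly greater than the inserted value down to the next row. The recording tableau Q records, in position (i, j), the step at which that cell was added to P.
  Insert 5 (step 1): P = [5];  Q = [1]
  Insert 3 (step 2): P = [3] / [5];  Q = [1] / [2]
  Insert 6 (step 3): P = [3, 6] / [5];  Q = [1, 3] / [2]
  Insert 2 (step 4): P = [2, 6] / [3] / [5];  Q = [1, 3] / [2] / [4]
  Insert 4 (step 5): P = [2, 4] / [3, 6] / [5];  Q = [1, 3] / [2, 5] / [4]
  Insert 1 (step 6): P = [1, 4] / [2, 6] / [3] / [5];  Q = [1, 3] / [2, 5] / [4] / [6]
  Insert 7 (step 7): P = [1, 4, 7] / [2, 6] / [3] / [5];  Q = [1, 3, 7] / [2, 5] / [4] / [6]
Final shape: (3, 2, 1, 1).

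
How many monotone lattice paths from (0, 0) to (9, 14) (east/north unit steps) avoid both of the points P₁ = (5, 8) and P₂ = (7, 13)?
Number of paths = 395441

Inclusion–exclusion. Total paths: C(23, 9) = 817190. Through P₁: C(13, 5)·C(10, 4) = 270270. Through P₂: C(20, 7)·C(3, 2) = 232560. Since P₁ is strictly southwest of P₂, a monotone path through both must visit P₁ then P₂; paths through both = C(13, 5)·C(7, 2)·C(3, 2) = 81081. Avoid both = 817190 − 270270 − 232560 + 81081 = 395441.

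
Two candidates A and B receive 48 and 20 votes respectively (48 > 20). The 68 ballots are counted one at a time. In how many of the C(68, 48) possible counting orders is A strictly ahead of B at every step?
Strict-lead orderings = 33812214746249940

Total orderings of the 68 votes with 48 for A: C(68, 48) = 82115378669464140. By the Bertrand ballot formula (Cycle Lemma / reflection principle), the number of orderings in which A is strictly ahead of B throughout is (p − q)/(p + q) · C(p + q, p) = (48 − 20)/(48 + 20) · 82115378669464140 = 33812214746249940.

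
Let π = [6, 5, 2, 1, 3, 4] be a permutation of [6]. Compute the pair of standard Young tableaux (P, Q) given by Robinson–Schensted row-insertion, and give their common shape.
P = [1, 3, 4] / [2] / [5] / [6];  Q = [1, 5, 6] / [2] / [3] / [4];  common shape = (3, 1, 1, 1)

Row-insert the values π_1, π_2, … into P one at a time, bumping the leftmost entry strictly greater than the inserted value down to the next row. The recording tableau Q records, in position (i, j), the step at which that cell was added to P.
  Insert 6 (step 1): P = [6];  Q = [1]
  Insert 5 (step 2): P = [5] / [6];  Q = [1] / [2]
  Insert 2 (step 3): P = [2] / [5] / [6];  Q = [1] / [2] / [3]
  Insert 1 (step 4): P = [1] / [2] / [5] / [6];  Q = [1] / [2] / [3] / [4]
  Insert 3 (step 5): P = [1, 3] / [2] / [5] / [6];  Q = [1, 5] / [2] / [3] / [4]
  Insert 4 (step 6): P = [1, 3, 4] / [2] / [5] / [6];  Q = [1, 5, 6] / [2] / [3] / [4]
Final shape: (3, 1, 1, 1).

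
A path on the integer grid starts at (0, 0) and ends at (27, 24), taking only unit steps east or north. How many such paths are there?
Number of paths = 229591913401900

A monotone lattice path from (0, 0) to (27, 24) consists of 27 east steps and 24 north steps in some order, so it is determined by which 27 of the 51 steps are east. The count is C(51, 27) = 229591913401900.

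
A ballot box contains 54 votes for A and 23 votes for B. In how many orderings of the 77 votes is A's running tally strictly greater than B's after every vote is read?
Strict-lead orderings = 9794326110000189200

Total orderings of the 77 votes with 54 for A: C(77, 54) = 24327842273226276400. By the Bertrand ballot formula (Cycle Lemma / reflection principle), the number of orderings in which A is strictly ahead of B throughout is (p − q)/(p + q) · C(p + q, p) = (54 − 23)/(54 + 23) · 24327842273226276400 = 9794326110000189200.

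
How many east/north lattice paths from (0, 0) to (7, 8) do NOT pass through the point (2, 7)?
Number of paths = 6219

Total paths from (0, 0) to (7, 8): C(15, 7) = 6435. Paths through (2, 7): (paths (0, 0) → (2, 7)) × (paths (2, 7) → (7, 8)) = C(9, 2) · C(6, 5) = 36 · 6 = 216. Avoidance count = 6435 − 216 = 6219.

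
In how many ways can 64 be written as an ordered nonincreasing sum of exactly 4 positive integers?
p(64, 4 parts) = 1906

Partitions of n into exactly k parts are in bijection with partitions of n − k into at most k parts (subtract 1 from each part). So p(64, exactly 4) = p(60, parts ≤ 4). Computing via the recurrence p(m, j) = p(m, j−1) + p(m−j, j) gives 1906.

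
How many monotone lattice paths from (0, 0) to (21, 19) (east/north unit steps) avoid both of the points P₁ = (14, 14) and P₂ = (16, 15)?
Number of paths = 76806071430

Inclusion–exclusion. Total paths: C(40, 21) = 131282408400. Through P₁: C(28, 14)·C(12, 7) = 31772347200. Through P₂: C(31, 16)·C(9, 5) = 37868064570. Since P₁ is strictly southwest of P₂, a monotone path through both must visit P₁ then P₂; paths through both = C(28, 14)·C(3, 2)·C(9, 5) = 15164074800. Avoid both = 131282408400 − 31772347200 − 37868064570 + 15164074800 = 76806071430.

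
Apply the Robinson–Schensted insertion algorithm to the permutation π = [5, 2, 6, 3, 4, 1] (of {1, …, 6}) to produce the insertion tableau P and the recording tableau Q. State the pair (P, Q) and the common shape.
P = [1, 3, 4] / [2, 6] / [5];  Q = [1, 3, 5] / [2, 4] / [6];  common shape = (3, 2, 1)

Row-insert the values π_1, π_2, … into P one at a time, bumping the leftmost entry strictly greater than the inserted value down to the next row. The recording tableau Q records, in position (i, j), the step at which that cell was added to P.
  Insert 5 (step 1): P = [5];  Q = [1]
  Insert 2 (step 2): P = [2] / [5];  Q = [1] / [2]
  Insert 6 (step 3): P = [2, 6] / [5];  Q = [1, 3] / [2]
  Insert 3 (step 4): P = [2, 3] / [5, 6];  Q = [1, 3] / [2, 4]
  Insert 4 (step 5): P = [2, 3, 4] / [5, 6];  Q = [1, 3, 5] / [2, 4]
  Insert 1 (step 6): P = [1, 3, 4] / [2, 6] / [5];  Q = [1, 3, 5] / [2, 4] / [6]
Final shape: (3, 2, 1).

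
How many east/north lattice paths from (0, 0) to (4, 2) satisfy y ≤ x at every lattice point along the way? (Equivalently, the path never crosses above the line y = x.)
Number of paths = 9

By the reflection principle (André's argument), the number of monotone paths to (4, 2) with n ≤ m that never go above y = x is C(6, 4) − C(6, 5) = 15 − 6 = 9.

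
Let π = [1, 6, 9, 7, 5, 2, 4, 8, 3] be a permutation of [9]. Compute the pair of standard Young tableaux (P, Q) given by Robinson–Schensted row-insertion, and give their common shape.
P = [1, 2, 3, 8] / [4, 7] / [5] / [6] / [9];  Q = [1, 2, 3, 8] / [4, 7] / [5] / [6] / [9];  common shape = (4, 2, 1, 1, 1)

Row-insert the values π_1, π_2, … into P one at a time, bumping the leftmost entry strictly greater than the inserted value down to the next row. The recording tableau Q records, in position (i, j), the step at which that cell was added to P.
  Insert 1 (step 1): P = [1];  Q = [1]
  Insert 6 (step 2): P = [1, 6];  Q = [1, 2]
  Insert 9 (step 3): P = [1, 6, 9];  Q = [1, 2, 3]
  Insert 7 (step 4): P = [1, 6, 7] / [9];  Q = [1, 2, 3] / [4]
  Insert 5 (step 5): P = [1, 5, 7] / [6] / [9];  Q = [1, 2, 3] / [4] / [5]
  Insert 2 (step 6): P = [1, 2, 7] / [5] / [6] / [9];  Q = [1, 2, 3] / [4] / [5] / [6]
  Insert 4 (step 7): P = [1, 2, 4] / [5, 7] / [6] / [9];  Q = [1, 2, 3] / [4, 7] / [5] / [6]
  Insert 8 (step 8): P = [1, 2, 4, 8] / [5, 7] / [6] / [9];  Q = [1, 2, 3, 8] / [4, 7] / [5] / [6]
  Insert 3 (step 9): P = [1, 2, 3, 8] / [4, 7] / [5] / [6] / [9];  Q = [1, 2, 3, 8] / [4, 7] / [5] / [6] / [9]
Final shape: (4, 2, 1, 1, 1).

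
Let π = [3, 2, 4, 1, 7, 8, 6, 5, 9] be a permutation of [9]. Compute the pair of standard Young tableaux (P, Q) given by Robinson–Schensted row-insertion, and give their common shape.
P = [1, 4, 5, 8, 9] / [2, 6] / [3, 7];  Q = [1, 3, 5, 6, 9] / [2, 7] / [4, 8];  common shape = (5, 2, 2)

Row-insert the values π_1, π_2, … into P one at a time, bumping the leftmost entry strictly greater than the inserted value down to the next row. The recording tableau Q records, in position (i, j), the step at which that cell was added to P.
  Insert 3 (step 1): P = [3];  Q = [1]
  Insert 2 (step 2): P = [2] / [3];  Q = [1] / [2]
  Insert 4 (step 3): P = [2, 4] / [3];  Q = [1, 3] / [2]
  Insert 1 (step 4): P = [1, 4] / [2] / [3];  Q = [1, 3] / [2] / [4]
  Insert 7 (step 5): P = [1, 4, 7] / [2] / [3];  Q = [1, 3, 5] / [2] / [4]
  Insert 8 (step 6): P = [1, 4, 7, 8] / [2] / [3];  Q = [1, 3, 5, 6] / [2] / [4]
  Insert 6 (step 7): P = [1, 4, 6, 8] / [2, 7] / [3];  Q = [1, 3, 5, 6] / [2, 7] / [4]
  Insert 5 (step 8): P = [1, 4, 5, 8] / [2, 6] / [3, 7];  Q = [1, 3, 5, 6] / [2, 7] / [4, 8]
  Insert 9 (step 9): P = [1, 4, 5, 8, 9] / [2, 6] / [3, 7];  Q = [1, 3, 5, 6, 9] / [2, 7] / [4, 8]
Final shape: (5, 2, 2).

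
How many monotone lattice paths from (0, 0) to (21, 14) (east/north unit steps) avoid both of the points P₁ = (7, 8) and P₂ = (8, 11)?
Number of paths = 2042627280

Inclusion–exclusion. Total paths: C(35, 21) = 2319959400. Through P₁: C(15, 7)·C(20, 14) = 249420600. Through P₂: C(19, 8)·C(16, 13) = 42325920. Since P₁ is strictly southwest of P₂, a monotone path through both must visit P₁ then P₂; paths through both = C(15, 7)·C(4, 1)·C(16, 13) = 14414400. Avoid both = 2319959400 − 249420600 − 42325920 + 14414400 = 2042627280.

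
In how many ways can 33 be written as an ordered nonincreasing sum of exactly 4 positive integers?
p(33, 4 parts) = 270

Partitions of n into exactly k parts are in bijection with partitions of n − k into at most k parts (subtract 1 from each part). So p(33, exactly 4) = p(29, parts ≤ 4). Computing via the recurrence p(m, j) = p(m, j−1) + p(m−j, j) gives 270.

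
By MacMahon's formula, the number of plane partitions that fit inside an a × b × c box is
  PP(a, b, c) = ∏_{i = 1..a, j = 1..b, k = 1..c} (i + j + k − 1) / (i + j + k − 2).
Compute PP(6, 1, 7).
PP(6, 1, 7) = 1716

Evaluate the triple product over i = 1..6, j = 1..1, k = 1..7. The factors are (2/1) · (3/2) · (4/3) · (5/4) · (6/5) · (7/6) · (8/7) · (3/2) · … (42 factors total). The numerators and denominators telescope so the product is an integer; carrying out the multiplication exactly gives PP(6, 1, 7) = 1716.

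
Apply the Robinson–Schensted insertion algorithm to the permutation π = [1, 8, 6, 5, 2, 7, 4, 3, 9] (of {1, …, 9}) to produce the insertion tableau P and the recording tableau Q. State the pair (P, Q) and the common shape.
P = [1, 2, 3, 9] / [4, 7] / [5] / [6] / [8];  Q = [1, 2, 6, 9] / [3, 7] / [4] / [5] / [8];  common shape = (4, 2, 1, 1, 1)

Row-insert the values π_1, π_2, … into P one at a time, bumping the leftmost entry strictly greater than the inserted value down to the next row. The recording tableau Q records, in position (i, j), the step at which that cell was added to P.
  Insert 1 (step 1): P = [1];  Q = [1]
  Insert 8 (step 2): P = [1, 8];  Q = [1, 2]
  Insert 6 (step 3): P = [1, 6] / [8];  Q = [1, 2] / [3]
  Insert 5 (step 4): P = [1, 5] / [6] / [8];  Q = [1, 2] / [3] / [4]
  Insert 2 (step 5): P = [1, 2] / [5] / [6] / [8];  Q = [1, 2] / [3] / [4] / [5]
  Insert 7 (step 6): P = [1, 2, 7] / [5] / [6] / [8];  Q = [1, 2, 6] / [3] / [4] / [5]
  Insert 4 (step 7): P = [1, 2, 4] / [5, 7] / [6] / [8];  Q = [1, 2, 6] / [3, 7] / [4] / [5]
  Insert 3 (step 8): P = [1, 2, 3] / [4, 7] / [5] / [6] / [8];  Q = [1, 2, 6] / [3, 7] / [4] / [5] / [8]
  Insert 9 (step 9): P = [1, 2, 3, 9] / [4, 7] / [5] / [6] / [8];  Q = [1, 2, 6, 9] / [3, 7] / [4] / [5] / [8]
Final shape: (4, 2, 1, 1, 1).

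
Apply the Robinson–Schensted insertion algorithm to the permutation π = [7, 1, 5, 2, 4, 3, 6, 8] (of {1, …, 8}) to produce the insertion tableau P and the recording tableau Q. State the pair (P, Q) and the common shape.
P = [1, 2, 3, 6, 8] / [4] / [5] / [7];  Q = [1, 3, 5, 7, 8] / [2] / [4] / [6];  common shape = (5, 1, 1, 1)

Row-insert the values π_1, π_2, … into P one at a time, bumping the leftmost entry strictly greater than the inserted value down to the next row. The recording tableau Q records, in position (i, j), the step at which that cell was added to P.
  Insert 7 (step 1): P = [7];  Q = [1]
  Insert 1 (step 2): P = [1] / [7];  Q = [1] / [2]
  Insert 5 (step 3): P = [1, 5] / [7];  Q = [1, 3] / [2]
  Insert 2 (step 4): P = [1, 2] / [5] / [7];  Q = [1, 3] / [2] / [4]
  Insert 4 (step 5): P = [1, 2, 4] / [5] / [7];  Q = [1, 3, 5] / [2] / [4]
  Insert 3 (step 6): P = [1, 2, 3] / [4] / [5] / [7];  Q = [1, 3, 5] / [2] / [4] / [6]
  Insert 6 (step 7): P = [1, 2, 3, 6] / [4] / [5] / [7];  Q = [1, 3, 5, 7] / [2] / [4] / [6]
  Insert 8 (step 8): P = [1, 2, 3, 6, 8] / [4] / [5] / [7];  Q = [1, 3, 5, 7, 8] / [2] / [4] / [6]
Final shape: (5, 1, 1, 1).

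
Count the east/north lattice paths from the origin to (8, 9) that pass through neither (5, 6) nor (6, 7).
Number of paths = 10318

Inclusion–exclusion. Total paths: C(17, 8) = 24310. Through P₁: C(11, 5)·C(6, 3) = 9240. Through P₂: C(13, 6)·C(4, 2) = 10296. Since P₁ is strictly southwest of P₂, a monotone path through both must visit P₁ then P₂; paths through both = C(11, 5)·C(2, 1)·C(4, 2) = 5544. Avoid both = 24310 − 9240 − 10296 + 5544 = 10318.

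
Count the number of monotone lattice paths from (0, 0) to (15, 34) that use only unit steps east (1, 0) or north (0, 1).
Number of paths = 1575580702584

A monotone lattice path from (0, 0) to (15, 34) consists of 15 east steps and 34 north steps in some order, so it is determined by which 15 of the 49 steps are east. The count is C(49, 15) = 1575580702584.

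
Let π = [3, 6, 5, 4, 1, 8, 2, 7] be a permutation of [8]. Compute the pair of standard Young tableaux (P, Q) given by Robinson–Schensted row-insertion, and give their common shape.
P = [1, 2, 7] / [3, 4, 8] / [5] / [6];  Q = [1, 2, 6] / [3, 7, 8] / [4] / [5];  common shape = (3, 3, 1, 1)

Row-insert the values π_1, π_2, … into P one at a time, bumping the leftmost entry strictly greater than the inserted value down to the next row. The recording tableau Q records, in position (i, j), the step at which that cell was added to P.
  Insert 3 (step 1): P = [3];  Q = [1]
  Insert 6 (step 2): P = [3, 6];  Q = [1, 2]
  Insert 5 (step 3): P = [3, 5] / [6];  Q = [1, 2] / [3]
  Insert 4 (step 4): P = [3, 4] / [5] / [6];  Q = [1, 2] / [3] / [4]
  Insert 1 (step 5): P = [1, 4] / [3] / [5] / [6];  Q = [1, 2] / [3] / [4] / [5]
  Insert 8 (step 6): P = [1, 4, 8] / [3] / [5] / [6];  Q = [1, 2, 6] / [3] / [4] / [5]
  Insert 2 (step 7): P = [1, 2, 8] / [3, 4] / [5] / [6];  Q = [1, 2, 6] / [3, 7] / [4] / [5]
  Insert 7 (step 8): P = [1, 2, 7] / [3, 4, 8] / [5] / [6];  Q = [1, 2, 6] / [3, 7, 8] / [4] / [5]
Final shape: (3, 3, 1, 1).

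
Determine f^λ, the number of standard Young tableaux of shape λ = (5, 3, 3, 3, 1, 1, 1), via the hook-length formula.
# SYT of shape (5, 3, 3, 3, 1, 1, 1) = 1326000

Hook-length formula: f^λ = n! / Π hook(c), product over all cells c of the Young diagram. For λ = (5, 3, 3, 3, 1, 1, 1), n = 17 boxes. Hook lengths by row (left-to-right, top-to-bottom): [11, 7, 6, 2, 1]; [8, 4, 3]; [7, 3, 2]; [6, 2, 1]; [3]; [2]; [1]. Product of hooks = 268240896. So f^λ = 17! / 268240896 = 355687428096000 / 268240896 = 1326000.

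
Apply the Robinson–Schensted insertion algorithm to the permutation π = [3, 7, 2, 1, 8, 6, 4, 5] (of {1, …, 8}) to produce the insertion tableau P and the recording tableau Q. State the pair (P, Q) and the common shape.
P = [1, 4, 5] / [2, 6, 8] / [3, 7];  Q = [1, 2, 5] / [3, 6, 8] / [4, 7];  common shape = (3, 3, 2)

Row-insert the values π_1, π_2, … into P one at a time, bumping the leftmost entry strictly greater than the inserted value down to the next row. The recording tableau Q records, in position (i, j), the step at which that cell was added to P.
  Insert 3 (step 1): P = [3];  Q = [1]
  Insert 7 (step 2): P = [3, 7];  Q = [1, 2]
  Insert 2 (step 3): P = [2, 7] / [3];  Q = [1, 2] / [3]
  Insert 1 (step 4): P = [1, 7] / [2] / [3];  Q = [1, 2] / [3] / [4]
  Insert 8 (step 5): P = [1, 7, 8] / [2] / [3];  Q = [1, 2, 5] / [3] / [4]
  Insert 6 (step 6): P = [1, 6, 8] / [2, 7] / [3];  Q = [1, 2, 5] / [3, 6] / [4]
  Insert 4 (step 7): P = [1, 4, 8] / [2, 6] / [3, 7];  Q = [1, 2, 5] / [3, 6] / [4, 7]
  Insert 5 (step 8): P = [1, 4, 5] / [2, 6, 8] / [3, 7];  Q = [1, 2, 5] / [3, 6, 8] / [4, 7]
Final shape: (3, 3, 2).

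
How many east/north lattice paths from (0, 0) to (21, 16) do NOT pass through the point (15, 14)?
Number of paths = 10704129390

Total paths from (0, 0) to (21, 16): C(37, 21) = 12875774670. Paths through (15, 14): (paths (0, 0) → (15, 14)) × (paths (15, 14) → (21, 16)) = C(29, 15) · C(8, 6) = 77558760 · 28 = 2171645280. Avoidance count = 12875774670 − 2171645280 = 10704129390.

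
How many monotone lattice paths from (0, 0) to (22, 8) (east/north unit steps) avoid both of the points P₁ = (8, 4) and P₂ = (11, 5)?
Number of paths = 3468993

Inclusion–exclusion. Total paths: C(30, 22) = 5852925. Through P₁: C(12, 8)·C(18, 14) = 1514700. Through P₂: C(16, 11)·C(14, 11) = 1589952. Since P₁ is strictly southwest of P₂, a monotone path through both must visit P₁ then P₂; paths through both = C(12, 8)·C(4, 3)·C(14, 11) = 720720. Avoid both = 5852925 − 1514700 − 1589952 + 720720 = 3468993.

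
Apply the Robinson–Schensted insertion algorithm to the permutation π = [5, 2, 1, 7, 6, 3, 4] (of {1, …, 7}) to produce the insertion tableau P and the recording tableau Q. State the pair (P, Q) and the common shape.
P = [1, 3, 4] / [2, 6] / [5, 7];  Q = [1, 4, 7] / [2, 5] / [3, 6];  common shape = (3, 2, 2)

Row-insert the values π_1, π_2, … into P one at a time, bumping the leftmost entry strictly greater than the inserted value down to the next row. The recording tableau Q records, in position (i, j), the step at which that cell was added to P.
  Insert 5 (step 1): P = [5];  Q = [1]
  Insert 2 (step 2): P = [2] / [5];  Q = [1] / [2]
  Insert 1 (step 3): P = [1] / [2] / [5];  Q = [1] / [2] / [3]
  Insert 7 (step 4): P = [1, 7] / [2] / [5];  Q = [1, 4] / [2] / [3]
  Insert 6 (step 5): P = [1, 6] / [2, 7] / [5];  Q = [1, 4] / [2, 5] / [3]
  Insert 3 (step 6): P = [1, 3] / [2, 6] / [5, 7];  Q = [1, 4] / [2, 5] / [3, 6]
  Insert 4 (step 7): P = [1, 3, 4] / [2, 6] / [5, 7];  Q = [1, 4, 7] / [2, 5] / [3, 6]
Final shape: (3, 2, 2).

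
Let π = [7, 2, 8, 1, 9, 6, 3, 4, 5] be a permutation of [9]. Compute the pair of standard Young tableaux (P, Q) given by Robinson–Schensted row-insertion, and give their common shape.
P = [1, 3, 4, 5] / [2, 6, 9] / [7, 8];  Q = [1, 3, 5, 9] / [2, 6, 8] / [4, 7];  common shape = (4, 3, 2)

Row-insert the values π_1, π_2, … into P one at a time, bumping the leftmost entry strictly greater than the inserted value down to the next row. The recording tableau Q records, in position (i, j), the step at which that cell was added to P.
  Insert 7 (step 1): P = [7];  Q = [1]
  Insert 2 (step 2): P = [2] / [7];  Q = [1] / [2]
  Insert 8 (step 3): P = [2, 8] / [7];  Q = [1, 3] / [2]
  Insert 1 (step 4): P = [1, 8] / [2] / [7];  Q = [1, 3] / [2] / [4]
  Insert 9 (step 5): P = [1, 8, 9] / [2] / [7];  Q = [1, 3, 5] / [2] / [4]
  Insert 6 (step 6): P = [1, 6, 9] / [2, 8] / [7];  Q = [1, 3, 5] / [2, 6] / [4]
  Insert 3 (step 7): P = [1, 3, 9] / [2, 6] / [7, 8];  Q = [1, 3, 5] / [2, 6] / [4, 7]
  Insert 4 (step 8): P = [1, 3, 4] / [2, 6, 9] / [7, 8];  Q = [1, 3, 5] / [2, 6, 8] / [4, 7]
  Insert 5 (step 9): P = [1, 3, 4, 5] / [2, 6, 9] / [7, 8];  Q = [1, 3, 5, 9] / [2, 6, 8] / [4, 7]
Final shape: (4, 3, 2).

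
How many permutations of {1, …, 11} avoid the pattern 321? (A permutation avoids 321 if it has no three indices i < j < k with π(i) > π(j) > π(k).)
C_11 = 58786

These 321-avoiding permutations are counted by the Catalan number C_n = (1/(n + 1)) · C(2n, n). For n = 11: C_11 = (1/12) · C(22, 11) = 705432/12 = 58786.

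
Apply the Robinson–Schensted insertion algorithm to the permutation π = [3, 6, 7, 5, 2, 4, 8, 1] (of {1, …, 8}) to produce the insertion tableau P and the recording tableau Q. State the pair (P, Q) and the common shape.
P = [1, 4, 7, 8] / [2, 5] / [3] / [6];  Q = [1, 2, 3, 7] / [4, 6] / [5] / [8];  common shape = (4, 2, 1, 1)

Row-insert the values π_1, π_2, … into P one at a time, bumping the leftmost entry strictly greater than the inserted value down to the next row. The recording tableau Q records, in position (i, j), the step at which that cell was added to P.
  Insert 3 (step 1): P = [3];  Q = [1]
  Insert 6 (step 2): P = [3, 6];  Q = [1, 2]
  Insert 7 (step 3): P = [3, 6, 7];  Q = [1, 2, 3]
  Insert 5 (step 4): P = [3, 5, 7] / [6];  Q = [1, 2, 3] / [4]
  Insert 2 (step 5): P = [2, 5, 7] / [3] / [6];  Q = [1, 2, 3] / [4] / [5]
  Insert 4 (step 6): P = [2, 4, 7] / [3, 5] / [6];  Q = [1, 2, 3] / [4, 6] / [5]
  Insert 8 (step 7): P = [2, 4, 7, 8] / [3, 5] / [6];  Q = [1, 2, 3, 7] / [4, 6] / [5]
  Insert 1 (step 8): P = [1, 4, 7, 8] / [2, 5] / [3] / [6];  Q = [1, 2, 3, 7] / [4, 6] / [5] / [8]
Final shape: (4, 2, 1, 1).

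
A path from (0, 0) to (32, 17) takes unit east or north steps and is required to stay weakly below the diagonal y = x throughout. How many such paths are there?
Number of paths = 3151161405168

By the reflection principle (André's argument), the number of monotone paths to (32, 17) with n ≤ m that never go above y = x is C(49, 32) − C(49, 33) = 6499270398159 − 3348108992991 = 3151161405168.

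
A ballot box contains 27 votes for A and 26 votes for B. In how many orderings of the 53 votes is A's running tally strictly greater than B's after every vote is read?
Strict-lead orderings = 18367353072152

Total orderings of the 53 votes with 27 for A: C(53, 27) = 973469712824056. By the Bertrand ballot formula (Cycle Lemma / reflection principle), the number of orderings in which A is strictly ahead of B throughout is (p − q)/(p + q) · C(p + q, p) = (27 − 26)/(27 + 26) · 973469712824056 = 18367353072152.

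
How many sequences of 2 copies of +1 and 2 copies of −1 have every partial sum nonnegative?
C_2 = 2

These ballot sequences are counted by the Catalan number C_n = (1/(n + 1)) · C(2n, n). For n = 2: C_2 = (1/3) · C(4, 2) = 6/3 = 2.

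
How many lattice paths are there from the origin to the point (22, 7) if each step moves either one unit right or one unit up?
Number of paths = 1560780

A monotone lattice path from (0, 0) to (22, 7) consists of 22 east steps and 7 north steps in some order, so it is determined by which 22 of the 29 steps are east. The count is C(29, 22) = 1560780.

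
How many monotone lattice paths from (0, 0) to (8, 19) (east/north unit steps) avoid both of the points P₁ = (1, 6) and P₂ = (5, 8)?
Number of paths = 1247187

Inclusion–exclusion. Total paths: C(27, 8) = 2220075. Through P₁: C(7, 1)·C(20, 7) = 542640. Through P₂: C(13, 5)·C(14, 3) = 468468. Since P₁ is strictly southwest of P₂, a monotone path through both must visit P₁ then P₂; paths through both = C(7, 1)·C(6, 4)·C(14, 3) = 38220. Avoid both = 2220075 − 542640 − 468468 + 38220 = 1247187.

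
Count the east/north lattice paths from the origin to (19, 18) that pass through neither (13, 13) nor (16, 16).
Number of paths = 8936870800

Inclusion–exclusion. Total paths: C(37, 19) = 17672631900. Through P₁: C(26, 13)·C(11, 6) = 4805077200. Through P₂: C(32, 16)·C(5, 3) = 6010803900. Since P₁ is strictly southwest of P₂, a monotone path through both must visit P₁ then P₂; paths through both = C(26, 13)·C(6, 3)·C(5, 3) = 2080120000. Avoid both = 17672631900 − 4805077200 − 6010803900 + 2080120000 = 8936870800.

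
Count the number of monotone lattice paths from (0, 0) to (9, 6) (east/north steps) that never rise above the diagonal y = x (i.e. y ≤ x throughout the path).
Number of paths = 2002

By the reflection principle (André's argument), the number of monotone paths to (9, 6) with n ≤ m that never go above y = x is C(15, 9) − C(15, 10) = 5005 − 3003 = 2002.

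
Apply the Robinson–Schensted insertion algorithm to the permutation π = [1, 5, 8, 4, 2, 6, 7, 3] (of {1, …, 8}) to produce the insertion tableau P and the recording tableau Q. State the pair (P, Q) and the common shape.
P = [1, 2, 3, 7] / [4, 6] / [5, 8];  Q = [1, 2, 3, 7] / [4, 6] / [5, 8];  common shape = (4, 2, 2)

Row-insert the values π_1, π_2, … into P one at a time, bumping the leftmost entry strictly greater than the inserted value down to the next row. The recording tableau Q records, in position (i, j), the step at which that cell was added to P.
  Insert 1 (step 1): P = [1];  Q = [1]
  Insert 5 (step 2): P = [1, 5];  Q = [1, 2]
  Insert 8 (step 3): P = [1, 5, 8];  Q = [1, 2, 3]
  Insert 4 (step 4): P = [1, 4, 8] / [5];  Q = [1, 2, 3] / [4]
  Insert 2 (step 5): P = [1, 2, 8] / [4] / [5];  Q = [1, 2, 3] / [4] / [5]
  Insert 6 (step 6): P = [1, 2, 6] / [4, 8] / [5];  Q = [1, 2, 3] / [4, 6] / [5]
  Insert 7 (step 7): P = [1, 2, 6, 7] / [4, 8] / [5];  Q = [1, 2, 3, 7] / [4, 6] / [5]
  Insert 3 (step 8): P = [1, 2, 3, 7] / [4, 6] / [5, 8];  Q = [1, 2, 3, 7] / [4, 6] / [5, 8]
Final shape: (4, 2, 2).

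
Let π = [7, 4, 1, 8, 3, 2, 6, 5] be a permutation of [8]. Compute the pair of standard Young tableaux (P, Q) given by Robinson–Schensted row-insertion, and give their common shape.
P = [1, 2, 5] / [3, 6] / [4, 8] / [7];  Q = [1, 4, 7] / [2, 5] / [3, 8] / [6];  common shape = (3, 2, 2, 1)

Row-insert the values π_1, π_2, … into P one at a time, bumping the leftmost entry strictly greater than the inserted value down to the next row. The recording tableau Q records, in position (i, j), the step at which that cell was added to P.
  Insert 7 (step 1): P = [7];  Q = [1]
  Insert 4 (step 2): P = [4] / [7];  Q = [1] / [2]
  Insert 1 (step 3): P = [1] / [4] / [7];  Q = [1] / [2] / [3]
  Insert 8 (step 4): P = [1, 8] / [4] / [7];  Q = [1, 4] / [2] / [3]
  Insert 3 (step 5): P = [1, 3] / [4, 8] / [7];  Q = [1, 4] / [2, 5] / [3]
  Insert 2 (step 6): P = [1, 2] / [3, 8] / [4] / [7];  Q = [1, 4] / [2, 5] / [3] / [6]
  Insert 6 (step 7): P = [1, 2, 6] / [3, 8] / [4] / [7];  Q = [1, 4, 7] / [2, 5] / [3] / [6]
  Insert 5 (step 8): P = [1, 2, 5] / [3, 6] / [4, 8] / [7];  Q = [1, 4, 7] / [2, 5] / [3, 8] / [6]
Final shape: (3, 2, 2, 1).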